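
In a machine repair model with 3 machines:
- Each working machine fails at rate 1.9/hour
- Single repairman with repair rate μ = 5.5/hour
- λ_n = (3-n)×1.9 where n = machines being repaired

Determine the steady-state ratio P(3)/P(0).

P(3)/P(0) = ∏_{i=0}^{3-1} λ_i/μ_{i+1}
= (3-0)×1.9/5.5 × (3-1)×1.9/5.5 × (3-2)×1.9/5.5
= 0.2474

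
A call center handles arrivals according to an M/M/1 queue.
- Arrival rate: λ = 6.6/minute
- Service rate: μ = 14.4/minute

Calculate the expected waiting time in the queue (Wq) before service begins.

First, compute utilization: ρ = λ/μ = 6.6/14.4 = 0.4583
For M/M/1: Wq = λ/(μ(μ-λ))
Wq = 6.6/(14.4 × (14.4-6.6))
Wq = 6.6/(14.4 × 7.80)
Wq = 0.05876 minutes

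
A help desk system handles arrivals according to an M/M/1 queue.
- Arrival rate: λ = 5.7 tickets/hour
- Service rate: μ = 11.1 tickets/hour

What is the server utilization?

Server utilization: ρ = λ/μ
ρ = 5.7/11.1 = 0.5135
The server is busy 51.35% of the time.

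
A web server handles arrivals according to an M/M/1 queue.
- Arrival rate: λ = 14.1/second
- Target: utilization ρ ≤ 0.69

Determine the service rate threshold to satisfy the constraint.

ρ = λ/μ, so μ = λ/ρ
μ ≥ 14.1/0.69 = 20.4348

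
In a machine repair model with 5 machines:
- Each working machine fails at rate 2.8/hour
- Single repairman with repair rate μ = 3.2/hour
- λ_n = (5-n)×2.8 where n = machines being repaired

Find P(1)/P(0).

P(1)/P(0) = ∏_{i=0}^{1-1} λ_i/μ_{i+1}
= (5-0)×2.8/3.2
= 4.3750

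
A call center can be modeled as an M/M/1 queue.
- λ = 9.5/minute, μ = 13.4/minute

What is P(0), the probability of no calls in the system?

ρ = λ/μ = 9.5/13.4 = 0.7090
P(0) = 1 - ρ = 1 - 0.7090 = 0.2910
The server is idle 29.10% of the time.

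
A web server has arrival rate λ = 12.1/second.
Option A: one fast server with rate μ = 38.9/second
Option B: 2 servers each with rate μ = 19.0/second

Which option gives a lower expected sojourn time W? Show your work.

Option A: single server μ = 38.9 (M/M/1)
  ρ_A = 12.1/38.9 = 0.3111
  W_A = 1/(μ-λ) = 1/(38.9-12.1) = 1/26.80 = 0.03731

Option B: 2 servers μ = 19.0 (M/M/2)
  ρ_B = λ/(cμ) = 12.1/(2×19.0) = 0.3184
  Offered load a = λ/μ = cρ = 12.1/19.0 = 0.6368
  P₀ = [ Σₙ₌₀^1 aⁿ/n! + a^2/(2!(1-ρ)) ]⁻¹
  Σ = a^0/0! + a^1/1! = 1.0000 + 0.6368 = 1.6368
  a^2/(2!(1-ρ)) = 0.4056/(2 × 0.6816) = 0.2975
  P₀ = 1/(1.6368 + 0.2975) = 0.5170
  Lq = P₀·a^2·ρ / (2!(1-ρ)²) = 0.51697 × 0.40557 × 0.31842 / (2 × 0.46455) = 0.07186
  Wq_B = Lq/λ = 0.07186/12.1 = 0.005939
  W_B = Wq_B + 1/μ = 0.005939 + 0.05263 = 0.05857

Since W_A = 0.03731 < W_B = 0.05857, Option A (single fast server) has the shorter time in system.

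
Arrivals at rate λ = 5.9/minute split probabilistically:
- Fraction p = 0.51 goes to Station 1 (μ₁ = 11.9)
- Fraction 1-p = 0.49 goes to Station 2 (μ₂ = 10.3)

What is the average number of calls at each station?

Effective rates: λ₁ = 5.9×0.51 = 3.009, λ₂ = 5.9×0.49 = 2.891
Station 1: ρ₁ = 3.009/11.9 = 0.25286, L₁ = ρ₁/(1-ρ₁) = 0.25286/(1-0.25286) = 0.3384
Station 2: ρ₂ = 2.891/10.3 = 0.2807, L₂ = ρ₂/(1-ρ₂) = 0.2807/(1-0.2807) = 0.3902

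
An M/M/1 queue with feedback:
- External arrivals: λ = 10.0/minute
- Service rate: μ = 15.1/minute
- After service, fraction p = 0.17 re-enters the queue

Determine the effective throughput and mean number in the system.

Effective arrival rate: λ_eff = λ/(1-p) = 10.0/(1-0.17) = 10.0/0.83 = 12.0482
ρ = λ_eff/μ = 12.0482/15.1 = 0.797894
L = ρ/(1-ρ) = 0.797894/(1-0.797894) = 3.9479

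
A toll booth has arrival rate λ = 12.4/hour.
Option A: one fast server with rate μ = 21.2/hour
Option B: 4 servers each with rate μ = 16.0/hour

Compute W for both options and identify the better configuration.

Option A: single server μ = 21.2 (M/M/1)
  ρ_A = 12.4/21.2 = 0.5849
  W_A = 1/(μ-λ) = 1/(21.2-12.4) = 1/8.80 = 0.1136

Option B: 4 servers μ = 16.0 (M/M/4)
  ρ_B = λ/(cμ) = 12.4/(4×16.0) = 0.1938
  Offered load a = λ/μ = cρ = 12.4/16.0 = 0.7750
  P₀ = [ Σₙ₌₀^3 aⁿ/n! + a^4/(4!(1-ρ)) ]⁻¹
  Σ = a^0/0! + a^1/1! + a^2/2! + a^3/3! = 1.0000 + 0.7750 + 0.3003 + 0.07758 = 2.1529
  a^4/(4!(1-ρ)) = 0.3608/(24 × 0.8063) = 0.01864
  P₀ = 1/(2.1529 + 0.01864) = 0.4605
  Lq = P₀·a^4·ρ / (4!(1-ρ)²) = 0.46050 × 0.36075 × 0.19375 / (24 × 0.65004) = 0.002063
  Wq_B = Lq/λ = 0.002063/12.4 = 0.0001664
  W_B = Wq_B + 1/μ = 0.0001664 + 0.06250 = 0.06267

Since W_B = 0.06267 < W_A = 0.1136, Option B (multiple servers) has the shorter time in system.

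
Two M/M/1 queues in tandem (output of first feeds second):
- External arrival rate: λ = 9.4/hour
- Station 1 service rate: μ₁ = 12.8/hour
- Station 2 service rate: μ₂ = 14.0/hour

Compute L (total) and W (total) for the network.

By Jackson's theorem, each station behaves as independent M/M/1.
Station 1: ρ₁ = 9.4/12.8 = 0.7344, L₁ = ρ₁/(1-ρ₁) = λ/(μ₁-λ) = 9.4/3.40 = 2.7647
Station 2: ρ₂ = 9.4/14.0 = 0.6714, L₂ = ρ₂/(1-ρ₂) = λ/(μ₂-λ) = 9.4/4.60 = 2.0435
Total: L = L₁ + L₂ = 2.7647 + 2.0435 = 4.8082
W = L/λ = 4.8082/9.4 = 0.5115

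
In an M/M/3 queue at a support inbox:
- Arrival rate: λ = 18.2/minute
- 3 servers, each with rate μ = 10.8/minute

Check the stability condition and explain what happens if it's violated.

Stability requires ρ = λ/(cμ) < 1
ρ = 18.2/(3 × 10.8) = 18.2/32.40 = 0.5617
Since 0.5617 < 1, the system is STABLE.
The servers are busy 56.17% of the time.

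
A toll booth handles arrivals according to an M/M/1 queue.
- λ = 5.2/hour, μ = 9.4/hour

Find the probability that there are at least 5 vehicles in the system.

ρ = λ/μ = 5.2/9.4 = 0.5532
P(N ≥ n) = ρⁿ
P(N ≥ 5) = 0.5532^5
P(N ≥ 5) = 0.05181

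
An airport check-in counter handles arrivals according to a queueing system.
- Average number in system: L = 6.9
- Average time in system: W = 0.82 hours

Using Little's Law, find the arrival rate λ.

Little's Law: L = λW, so λ = L/W
λ = 6.9/0.82 = 8.4146 passengers/hour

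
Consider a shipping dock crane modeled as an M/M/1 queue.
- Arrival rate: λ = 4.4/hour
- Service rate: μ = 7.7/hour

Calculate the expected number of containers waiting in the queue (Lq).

ρ = λ/μ = 4.4/7.7 = 0.5714
For M/M/1: Lq = λ²/(μ(μ-λ))
Lq = 19.36/(7.7 × 3.30)
Lq = 0.7619 containers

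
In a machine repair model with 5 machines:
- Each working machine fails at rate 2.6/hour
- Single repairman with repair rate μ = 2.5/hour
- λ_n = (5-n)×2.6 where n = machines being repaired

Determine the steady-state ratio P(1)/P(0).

P(1)/P(0) = ∏_{i=0}^{1-1} λ_i/μ_{i+1}
= (5-0)×2.6/2.5
= 5.2000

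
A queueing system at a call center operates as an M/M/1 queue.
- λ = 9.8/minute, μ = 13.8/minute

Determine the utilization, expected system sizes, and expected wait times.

Step 1: ρ = λ/μ = 9.8/13.8 = 0.7101
Step 2: L = λ/(μ-λ) = 9.8/4.00 = 2.4500
Step 3: Lq = λ²/(μ(μ-λ)) = 96.04/(13.8×4.00) = 1.7399
Step 4: W = 1/(μ-λ) = 1/4.00 = 0.2500
Step 5: Wq = λ/(μ(μ-λ)) = 9.8/(13.8×4.00) = 0.1775
Step 6: P(0) = 1-ρ = 0.2899
Verify: L = λW = 9.8×0.2500 = 2.4500 ✔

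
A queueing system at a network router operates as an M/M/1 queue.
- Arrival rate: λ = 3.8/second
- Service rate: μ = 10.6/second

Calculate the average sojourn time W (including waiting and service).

First, compute utilization: ρ = λ/μ = 3.8/10.6 = 0.3585
For M/M/1: W = 1/(μ-λ)
W = 1/(10.6-3.8) = 1/6.80
W = 0.1471 seconds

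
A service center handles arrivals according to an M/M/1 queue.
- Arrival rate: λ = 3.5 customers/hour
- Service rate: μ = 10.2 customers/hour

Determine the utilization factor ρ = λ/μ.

Server utilization: ρ = λ/μ
ρ = 3.5/10.2 = 0.3431
The server is busy 34.31% of the time.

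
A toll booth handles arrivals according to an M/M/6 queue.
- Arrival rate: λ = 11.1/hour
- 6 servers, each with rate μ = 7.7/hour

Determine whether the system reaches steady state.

Stability requires ρ = λ/(cμ) < 1
ρ = 11.1/(6 × 7.7) = 11.1/46.20 = 0.2403
Since 0.2403 < 1, the system is STABLE.
The servers are busy 24.03% of the time.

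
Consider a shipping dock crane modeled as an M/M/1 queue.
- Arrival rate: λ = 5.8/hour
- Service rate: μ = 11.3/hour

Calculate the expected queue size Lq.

ρ = λ/μ = 5.8/11.3 = 0.5133
For M/M/1: Lq = λ²/(μ(μ-λ))
Lq = 33.64/(11.3 × 5.50)
Lq = 0.5413 containers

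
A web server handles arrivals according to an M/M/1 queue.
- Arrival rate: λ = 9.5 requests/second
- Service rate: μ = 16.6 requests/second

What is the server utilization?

Server utilization: ρ = λ/μ
ρ = 9.5/16.6 = 0.5723
The server is busy 57.23% of the time.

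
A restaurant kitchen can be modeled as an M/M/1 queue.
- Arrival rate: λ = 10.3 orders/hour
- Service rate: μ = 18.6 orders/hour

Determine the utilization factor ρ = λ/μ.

Server utilization: ρ = λ/μ
ρ = 10.3/18.6 = 0.5538
The server is busy 55.38% of the time.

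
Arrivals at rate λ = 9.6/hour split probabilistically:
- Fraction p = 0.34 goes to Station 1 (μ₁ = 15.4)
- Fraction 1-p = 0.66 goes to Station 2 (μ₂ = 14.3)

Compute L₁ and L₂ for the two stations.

Effective rates: λ₁ = 9.6×0.34 = 3.264, λ₂ = 9.6×0.66 = 6.336
Station 1: ρ₁ = 3.264/15.4 = 0.21195, L₁ = ρ₁/(1-ρ₁) = 0.21195/(1-0.21195) = 0.2690
Station 2: ρ₂ = 6.336/14.3 = 0.44308, L₂ = ρ₂/(1-ρ₂) = 0.44308/(1-0.44308) = 0.7956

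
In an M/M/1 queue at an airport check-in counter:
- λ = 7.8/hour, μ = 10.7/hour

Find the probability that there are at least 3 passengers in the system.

ρ = λ/μ = 7.8/10.7 = 0.7290
P(N ≥ n) = ρⁿ
P(N ≥ 3) = 0.7290^3
P(N ≥ 3) = 0.3874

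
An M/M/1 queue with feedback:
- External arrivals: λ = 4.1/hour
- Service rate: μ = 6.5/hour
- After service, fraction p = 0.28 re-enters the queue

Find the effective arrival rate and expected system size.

Effective arrival rate: λ_eff = λ/(1-p) = 4.1/(1-0.28) = 4.1/0.72 = 5.6944444
ρ = λ_eff/μ = 5.6944444/6.5 = 0.8760684
L = ρ/(1-ρ) = 0.8760684/(1-0.8760684) = 7.0690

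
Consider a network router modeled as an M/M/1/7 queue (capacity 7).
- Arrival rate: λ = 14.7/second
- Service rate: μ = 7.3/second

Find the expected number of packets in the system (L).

ρ = λ/μ = 14.7/7.3 = 2.0137
P₀ = (1-ρ)/(1-ρ^(K+1)) = (1-2.0137)/(1-2.0137^8) = -1.0137/-269.3698 = 0.003763
P_K = P₀×ρ^K = 0.0037632 × 2.0137^7 = 0.0037632 × 134.2652 = 0.5053
L = ρ[1 - (K+1)ρ^K + Kρ^(K+1)] / [(1-ρ)(1-ρ^(K+1))]
L = 2.0137 × (1 - 8×134.2652 + 7×270.3698) / ((1 - 2.0137) × (1 - 270.3698)) = 6.0432 packets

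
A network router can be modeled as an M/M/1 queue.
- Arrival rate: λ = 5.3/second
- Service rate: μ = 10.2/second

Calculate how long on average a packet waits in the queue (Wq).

First, compute utilization: ρ = λ/μ = 5.3/10.2 = 0.5196
For M/M/1: Wq = λ/(μ(μ-λ))
Wq = 5.3/(10.2 × (10.2-5.3))
Wq = 5.3/(10.2 × 4.90)
Wq = 0.1060 seconds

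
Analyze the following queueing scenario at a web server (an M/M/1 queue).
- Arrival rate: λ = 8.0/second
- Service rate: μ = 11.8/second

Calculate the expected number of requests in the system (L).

ρ = λ/μ = 8.0/11.8 = 0.6780
For M/M/1: L = λ/(μ-λ)
L = 8.0/(11.8-8.0) = 8.0/3.80
L = 2.1053 requests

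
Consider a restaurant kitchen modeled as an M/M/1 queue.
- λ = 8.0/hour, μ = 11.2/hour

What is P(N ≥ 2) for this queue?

ρ = λ/μ = 8.0/11.2 = 0.7143
P(N ≥ n) = ρⁿ
P(N ≥ 2) = 0.7143^2
P(N ≥ 2) = 0.5102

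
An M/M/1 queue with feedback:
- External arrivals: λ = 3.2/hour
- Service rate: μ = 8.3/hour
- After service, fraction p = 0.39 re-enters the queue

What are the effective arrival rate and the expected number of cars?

Effective arrival rate: λ_eff = λ/(1-p) = 3.2/(1-0.39) = 3.2/0.61 = 5.2459
ρ = λ_eff/μ = 5.2459/8.3 = 0.63204
L = ρ/(1-ρ) = 0.63204/(1-0.63204) = 1.7177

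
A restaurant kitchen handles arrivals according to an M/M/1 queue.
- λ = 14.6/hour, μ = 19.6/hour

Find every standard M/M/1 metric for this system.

Step 1: ρ = λ/μ = 14.6/19.6 = 0.7449
Step 2: L = λ/(μ-λ) = 14.6/5.00 = 2.9200
Step 3: Lq = λ²/(μ(μ-λ)) = 213.16/(19.6×5.00) = 2.1751
Step 4: W = 1/(μ-λ) = 1/5.00 = 0.2000
Step 5: Wq = λ/(μ(μ-λ)) = 14.6/(19.6×5.00) = 0.1490
Step 6: P(0) = 1-ρ = 0.2551
Verify: L = λW = 14.6×0.2000 = 2.9200 ✔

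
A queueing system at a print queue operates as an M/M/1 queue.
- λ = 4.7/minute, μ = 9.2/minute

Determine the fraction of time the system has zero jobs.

ρ = λ/μ = 4.7/9.2 = 0.5109
P(0) = 1 - ρ = 1 - 0.5109 = 0.4891
The server is idle 48.91% of the time.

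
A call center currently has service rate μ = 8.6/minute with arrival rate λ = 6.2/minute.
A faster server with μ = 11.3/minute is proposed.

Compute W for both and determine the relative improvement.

System 1: ρ₁ = 6.2/8.6 = 0.7209, W₁ = 1/(8.6-6.2) = 0.4167
System 2: ρ₂ = 6.2/11.3 = 0.5487, W₂ = 1/(11.3-6.2) = 0.1961
Improvement: (W₁-W₂)/W₁ = (0.4167-0.1961)/0.4167 = 52.94%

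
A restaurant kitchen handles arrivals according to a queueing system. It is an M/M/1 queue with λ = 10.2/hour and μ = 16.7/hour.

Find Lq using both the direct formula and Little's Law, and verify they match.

Method 1 (direct): Lq = λ²/(μ(μ-λ)) = 104.04/(16.7 × 6.50) = 0.9585

Method 2 (Little's Law):
W = 1/(μ-λ) = 1/6.50 = 0.15385
Wq = W - 1/μ = 0.15385 - 0.059880 = 0.09397
Lq = λWq = 10.2 × 0.09397 = 0.9585 ✔ (matches Method 1)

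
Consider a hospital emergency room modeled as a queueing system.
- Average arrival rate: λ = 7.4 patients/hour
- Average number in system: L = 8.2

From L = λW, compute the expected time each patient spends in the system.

Little's Law: L = λW, so W = L/λ
W = 8.2/7.4 = 1.1081 hours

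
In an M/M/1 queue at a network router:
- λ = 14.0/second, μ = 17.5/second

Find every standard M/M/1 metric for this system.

Step 1: ρ = λ/μ = 14.0/17.5 = 0.8000
Step 2: L = λ/(μ-λ) = 14.0/3.50 = 4.0000
Step 3: Lq = λ²/(μ(μ-λ)) = 196.00/(17.5×3.50) = 3.2000
Step 4: W = 1/(μ-λ) = 1/3.50 = 0.285714
Step 5: Wq = λ/(μ(μ-λ)) = 14.0/(17.5×3.50) = 0.2286
Step 6: P(0) = 1-ρ = 0.2000
Verify: L = λW = 14.0×0.285714 = 4.0000 ✔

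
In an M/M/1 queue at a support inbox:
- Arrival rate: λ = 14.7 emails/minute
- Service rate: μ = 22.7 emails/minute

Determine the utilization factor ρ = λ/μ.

Server utilization: ρ = λ/μ
ρ = 14.7/22.7 = 0.6476
The server is busy 64.76% of the time.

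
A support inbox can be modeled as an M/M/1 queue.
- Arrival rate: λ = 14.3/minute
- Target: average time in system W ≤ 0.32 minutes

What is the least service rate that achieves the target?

For M/M/1: W = 1/(μ-λ)
Need W ≤ 0.32, so 1/(μ-λ) ≤ 0.32
μ - λ ≥ 1/0.32 = 3.1250
μ ≥ 14.3 + 3.1250 = 17.4250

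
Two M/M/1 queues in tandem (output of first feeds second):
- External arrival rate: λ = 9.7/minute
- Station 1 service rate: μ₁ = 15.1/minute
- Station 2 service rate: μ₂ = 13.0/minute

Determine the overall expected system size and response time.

By Jackson's theorem, each station behaves as independent M/M/1.
Station 1: ρ₁ = 9.7/15.1 = 0.6424, L₁ = ρ₁/(1-ρ₁) = λ/(μ₁-λ) = 9.7/5.40 = 1.7963
Station 2: ρ₂ = 9.7/13.0 = 0.7462, L₂ = ρ₂/(1-ρ₂) = λ/(μ₂-λ) = 9.7/3.30 = 2.9394
Total: L = L₁ + L₂ = 1.7963 + 2.9394 = 4.7357
W = L/λ = 4.7357/9.7 = 0.4882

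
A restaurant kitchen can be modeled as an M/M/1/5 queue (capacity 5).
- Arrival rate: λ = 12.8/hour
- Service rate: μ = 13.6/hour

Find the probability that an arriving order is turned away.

ρ = λ/μ = 12.8/13.6 = 0.94118
P₀ = (1-ρ)/(1-ρ^(K+1)) = (1-0.94118)/(1-0.94118^6) = 0.05882/0.3049 = 0.1929
P_K = P₀×ρ^K = 0.1929 × 0.94118^5 = 0.1929 × 0.7385 = 0.1425
Blocking probability = 14.25%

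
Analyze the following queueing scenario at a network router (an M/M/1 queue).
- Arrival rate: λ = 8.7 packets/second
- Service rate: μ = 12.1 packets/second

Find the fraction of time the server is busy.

Server utilization: ρ = λ/μ
ρ = 8.7/12.1 = 0.7190
The server is busy 71.90% of the time.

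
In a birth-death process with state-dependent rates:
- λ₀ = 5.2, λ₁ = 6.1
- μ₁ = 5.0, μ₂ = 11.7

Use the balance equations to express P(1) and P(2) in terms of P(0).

Balance equations:
State 0: λ₀P₀ = μ₁P₁ → P₁ = (λ₀/μ₁)P₀ = (5.2/5.0)P₀ = 1.0400P₀
State 1: P₂ = (λ₀λ₁)/(μ₁μ₂)P₀ = (5.2×6.1)/(5.0×11.7)P₀ = 0.5422P₀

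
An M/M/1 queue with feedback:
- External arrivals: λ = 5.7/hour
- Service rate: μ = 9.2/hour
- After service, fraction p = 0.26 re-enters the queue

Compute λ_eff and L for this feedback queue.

Effective arrival rate: λ_eff = λ/(1-p) = 5.7/(1-0.26) = 5.7/0.74 = 7.7027
ρ = λ_eff/μ = 7.7027/9.2 = 0.83725
L = ρ/(1-ρ) = 0.83725/(1-0.83725) = 5.1444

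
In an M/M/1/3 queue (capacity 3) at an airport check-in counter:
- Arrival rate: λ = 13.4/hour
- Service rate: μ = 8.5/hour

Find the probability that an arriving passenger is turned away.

ρ = λ/μ = 13.4/8.5 = 1.5765
P₀ = (1-ρ)/(1-ρ^(K+1)) = (1-1.5765)/(1-1.5765^4) = -0.5765/-5.1770 = 0.1114
P_K = P₀×ρ^K = 0.11136 × 1.5765^3 = 0.11136 × 3.9182 = 0.4363
Blocking probability = 43.63%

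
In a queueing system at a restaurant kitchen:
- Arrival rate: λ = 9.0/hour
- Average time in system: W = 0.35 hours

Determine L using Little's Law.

Little's Law: L = λW
L = 9.0 × 0.35 = 3.1500 orders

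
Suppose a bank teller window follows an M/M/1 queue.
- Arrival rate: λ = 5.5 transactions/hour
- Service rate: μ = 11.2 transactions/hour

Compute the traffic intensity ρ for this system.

Server utilization: ρ = λ/μ
ρ = 5.5/11.2 = 0.4911
The server is busy 49.11% of the time.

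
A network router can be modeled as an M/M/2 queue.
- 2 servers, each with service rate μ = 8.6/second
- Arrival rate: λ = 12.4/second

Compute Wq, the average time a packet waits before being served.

Traffic intensity: ρ = λ/(cμ) = 12.4/(2×8.6) = 0.7209
Since ρ = 0.7209 < 1, system is stable.
Offered load a = λ/μ = cρ = 12.4/8.6 = 1.4419
P₀ = [ Σₙ₌₀^1 aⁿ/n! + a^2/(2!(1-ρ)) ]⁻¹
Σ = a^0/0! + a^1/1! = 1.0000 + 1.4419 = 2.4419
a^2/(2!(1-ρ)) = 2.07896/(2 × 0.279070) = 3.7248
P₀ = 1/(2.4419 + 3.7248) = 0.1622
Lq = P₀·a^2·ρ / (2!(1-ρ)²) = 0.16216 × 2.0790 × 0.72093 / (2 × 0.077880) = 1.5604
Wq = Lq/λ = 1.5604/12.4 = 0.1258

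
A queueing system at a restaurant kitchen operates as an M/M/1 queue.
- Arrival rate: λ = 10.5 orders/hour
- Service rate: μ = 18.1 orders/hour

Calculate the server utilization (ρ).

Server utilization: ρ = λ/μ
ρ = 10.5/18.1 = 0.5801
The server is busy 58.01% of the time.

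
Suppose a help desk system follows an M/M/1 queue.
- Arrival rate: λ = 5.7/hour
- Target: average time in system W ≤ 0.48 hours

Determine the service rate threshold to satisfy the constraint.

For M/M/1: W = 1/(μ-λ)
Need W ≤ 0.48, so 1/(μ-λ) ≤ 0.48
μ - λ ≥ 1/0.48 = 2.0833
μ ≥ 5.7 + 2.0833 = 7.7833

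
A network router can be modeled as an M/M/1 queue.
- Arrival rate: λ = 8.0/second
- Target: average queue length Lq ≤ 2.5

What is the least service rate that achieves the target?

For M/M/1: Lq = λ²/(μ(μ-λ))
Need Lq ≤ 2.5, i.e. μ(μ-λ) ≥ λ²/2.5
μ² - 8.0μ - 64.00/2.5 ≥ 0  →  μ² - 8.0μ - 25.6000 ≥ 0
Quadratic formula (positive root): μ = [λ + √(λ² + 4×25.6000)]/2
Discriminant: 64.00 + 4×25.6000 = 166.4000, √166.4000 = 12.8996
μ ≥ (8.0 + 12.8996)/2 = 10.4498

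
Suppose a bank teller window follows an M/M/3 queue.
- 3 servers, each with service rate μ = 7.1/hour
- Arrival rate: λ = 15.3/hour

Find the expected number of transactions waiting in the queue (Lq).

Traffic intensity: ρ = λ/(cμ) = 15.3/(3×7.1) = 0.7183
Since ρ = 0.7183 < 1, system is stable.
Offered load a = λ/μ = cρ = 15.3/7.1 = 2.1549
P₀ = [ Σₙ₌₀^2 aⁿ/n! + a^3/(3!(1-ρ)) ]⁻¹
Σ = a^0/0! + a^1/1! + a^2/2! = 1.0000 + 2.1549 + 2.3219 = 5.4768
a^3/(3!(1-ρ)) = 10.00689/(6 × 0.2816901) = 5.9207
P₀ = 1/(5.4768 + 5.9207) = 0.08774
Lq = P₀·a^3·ρ / (3!(1-ρ)²) = 0.08774 × 10.0069 × 0.7183 / (6 × 0.07935) = 1.3247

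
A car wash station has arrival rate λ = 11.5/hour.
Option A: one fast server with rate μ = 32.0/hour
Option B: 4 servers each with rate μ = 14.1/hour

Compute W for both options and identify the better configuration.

Option A: single server μ = 32.0 (M/M/1)
  ρ_A = 11.5/32.0 = 0.3594
  W_A = 1/(μ-λ) = 1/(32.0-11.5) = 1/20.50 = 0.04878

Option B: 4 servers μ = 14.1 (M/M/4)
  ρ_B = λ/(cμ) = 11.5/(4×14.1) = 0.2039
  Offered load a = λ/μ = cρ = 11.5/14.1 = 0.8156
  P₀ = [ Σₙ₌₀^3 aⁿ/n! + a^4/(4!(1-ρ)) ]⁻¹
  Σ = a^0/0! + a^1/1! + a^2/2! + a^3/3! = 1.0000 + 0.8156 + 0.3326 + 0.09042 = 2.2386
  a^4/(4!(1-ρ)) = 0.4425/(24 × 0.7961) = 0.02316
  P₀ = 1/(2.2386 + 0.02316) = 0.4421
  Lq = P₀·a^4·ρ / (4!(1-ρ)²) = 0.44213 × 0.44250 × 0.20390 / (24 × 0.63377) = 0.002623
  Wq_B = Lq/λ = 0.002623/11.5 = 0.0002281
  W_B = Wq_B + 1/μ = 0.0002281 + 0.07092 = 0.07115

Since W_A = 0.04878 < W_B = 0.07115, Option A (single fast server) has the shorter time in system.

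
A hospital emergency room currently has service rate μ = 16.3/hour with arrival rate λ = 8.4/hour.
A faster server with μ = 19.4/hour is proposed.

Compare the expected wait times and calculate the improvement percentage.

System 1: ρ₁ = 8.4/16.3 = 0.5153, W₁ = 1/(16.3-8.4) = 0.12658
System 2: ρ₂ = 8.4/19.4 = 0.4330, W₂ = 1/(19.4-8.4) = 0.090909
Improvement: (W₁-W₂)/W₁ = (0.12658-0.090909)/0.12658 = 28.18%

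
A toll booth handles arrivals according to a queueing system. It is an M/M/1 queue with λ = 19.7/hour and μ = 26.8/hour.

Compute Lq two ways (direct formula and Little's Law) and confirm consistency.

Method 1 (direct): Lq = λ²/(μ(μ-λ)) = 388.09/(26.8 × 7.10) = 2.0396

Method 2 (Little's Law):
W = 1/(μ-λ) = 1/7.10 = 0.140845
Wq = W - 1/μ = 0.140845 - 0.0373134 = 0.103532
Lq = λWq = 19.7 × 0.103532 = 2.0396 ✔ (matches Method 1)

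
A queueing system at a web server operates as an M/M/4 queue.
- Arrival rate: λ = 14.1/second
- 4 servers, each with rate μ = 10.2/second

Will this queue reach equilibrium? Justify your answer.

Stability requires ρ = λ/(cμ) < 1
ρ = 14.1/(4 × 10.2) = 14.1/40.80 = 0.3456
Since 0.3456 < 1, the system is STABLE.
The servers are busy 34.56% of the time.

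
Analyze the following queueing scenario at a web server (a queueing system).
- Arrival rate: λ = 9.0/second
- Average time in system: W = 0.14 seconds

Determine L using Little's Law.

Little's Law: L = λW
L = 9.0 × 0.14 = 1.2600 requests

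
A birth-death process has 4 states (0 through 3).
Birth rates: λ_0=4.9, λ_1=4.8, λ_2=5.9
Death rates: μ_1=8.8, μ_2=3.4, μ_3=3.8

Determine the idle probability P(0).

Ratios P(n)/P(0) = (λ₀···λₙ₋₁)/(μ₁···μₙ):
P(1)/P(0) = (4.9)/(8.8) = 0.5568
P(2)/P(0) = (4.9×4.8)/(8.8×3.4) = 0.7861
P(3)/P(0) = (4.9×4.8×5.9)/(8.8×3.4×3.8) = 1.2205

Normalization: ∑ P(n) = 1
P(0) × (1.0000 + 0.5568 + 0.7861 + 1.2205) = 1
P(0) × 3.5634 = 1
P(0) = 1/3.5634 = 0.2806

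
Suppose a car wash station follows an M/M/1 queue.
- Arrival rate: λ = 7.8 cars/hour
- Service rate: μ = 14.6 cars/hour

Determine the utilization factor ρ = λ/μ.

Server utilization: ρ = λ/μ
ρ = 7.8/14.6 = 0.5342
The server is busy 53.42% of the time.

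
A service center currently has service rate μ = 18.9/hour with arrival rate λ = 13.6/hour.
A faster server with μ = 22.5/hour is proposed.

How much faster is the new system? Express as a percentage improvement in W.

System 1: ρ₁ = 13.6/18.9 = 0.7196, W₁ = 1/(18.9-13.6) = 0.18868
System 2: ρ₂ = 13.6/22.5 = 0.6044, W₂ = 1/(22.5-13.6) = 0.11236
Improvement: (W₁-W₂)/W₁ = (0.18868-0.11236)/0.18868 = 40.45%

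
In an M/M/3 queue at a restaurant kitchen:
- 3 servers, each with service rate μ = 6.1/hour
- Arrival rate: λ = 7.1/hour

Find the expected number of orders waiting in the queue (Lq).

Traffic intensity: ρ = λ/(cμ) = 7.1/(3×6.1) = 0.3880
Since ρ = 0.3880 < 1, system is stable.
Offered load a = λ/μ = cρ = 7.1/6.1 = 1.1639
P₀ = [ Σₙ₌₀^2 aⁿ/n! + a^3/(3!(1-ρ)) ]⁻¹
Σ = a^0/0! + a^1/1! + a^2/2! = 1.0000 + 1.1639 + 0.6774 = 2.8413
a^3/(3!(1-ρ)) = 1.5768/(6 × 0.6120) = 0.4294
P₀ = 1/(2.8413 + 0.4294) = 0.3057
Lq = P₀·a^3·ρ / (3!(1-ρ)²) = 0.30574 × 1.5768 × 0.38798 / (6 × 0.37457) = 0.08323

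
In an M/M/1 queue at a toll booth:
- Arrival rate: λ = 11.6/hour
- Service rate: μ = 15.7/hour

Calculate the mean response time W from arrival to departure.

First, compute utilization: ρ = λ/μ = 11.6/15.7 = 0.7389
For M/M/1: W = 1/(μ-λ)
W = 1/(15.7-11.6) = 1/4.10
W = 0.2439 hours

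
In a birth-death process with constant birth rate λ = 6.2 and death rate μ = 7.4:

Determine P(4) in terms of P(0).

For constant rates: P(n)/P(0) = (λ/μ)^n
P(4)/P(0) = (6.2/7.4)^4 = 0.83784^4 = 0.4928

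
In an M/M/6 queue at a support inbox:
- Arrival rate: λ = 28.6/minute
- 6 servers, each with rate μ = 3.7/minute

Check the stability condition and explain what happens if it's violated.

Stability requires ρ = λ/(cμ) < 1
ρ = 28.6/(6 × 3.7) = 28.6/22.20 = 1.2883
Since 1.2883 ≥ 1, the system is UNSTABLE.
Need c > λ/μ = 28.6/3.7 = 7.73.
Minimum servers needed: c = 8.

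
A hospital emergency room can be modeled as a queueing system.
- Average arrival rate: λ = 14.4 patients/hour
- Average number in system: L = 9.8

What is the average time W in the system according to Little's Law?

Little's Law: L = λW, so W = L/λ
W = 9.8/14.4 = 0.6806 hours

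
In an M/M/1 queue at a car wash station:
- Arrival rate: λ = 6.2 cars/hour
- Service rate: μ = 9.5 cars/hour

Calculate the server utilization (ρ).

Server utilization: ρ = λ/μ
ρ = 6.2/9.5 = 0.6526
The server is busy 65.26% of the time.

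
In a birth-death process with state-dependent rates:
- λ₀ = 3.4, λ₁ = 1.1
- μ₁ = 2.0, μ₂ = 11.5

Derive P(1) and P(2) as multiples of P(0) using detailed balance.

Balance equations:
State 0: λ₀P₀ = μ₁P₁ → P₁ = (λ₀/μ₁)P₀ = (3.4/2.0)P₀ = 1.7000P₀
State 1: P₂ = (λ₀λ₁)/(μ₁μ₂)P₀ = (3.4×1.1)/(2.0×11.5)P₀ = 0.1626P₀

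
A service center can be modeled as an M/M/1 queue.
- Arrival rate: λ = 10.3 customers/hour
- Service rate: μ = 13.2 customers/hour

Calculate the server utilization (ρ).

Server utilization: ρ = λ/μ
ρ = 10.3/13.2 = 0.7803
The server is busy 78.03% of the time.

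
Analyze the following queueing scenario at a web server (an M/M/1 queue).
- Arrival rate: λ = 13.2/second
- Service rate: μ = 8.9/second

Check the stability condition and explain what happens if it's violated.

Stability requires ρ = λ/(cμ) < 1
ρ = 13.2/(1 × 8.9) = 13.2/8.90 = 1.4831
Since 1.4831 ≥ 1, the system is UNSTABLE.
Queue grows without bound. Need μ > λ = 13.2.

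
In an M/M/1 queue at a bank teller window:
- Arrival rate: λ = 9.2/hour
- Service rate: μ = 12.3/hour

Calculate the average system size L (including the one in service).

ρ = λ/μ = 9.2/12.3 = 0.7480
For M/M/1: L = λ/(μ-λ)
L = 9.2/(12.3-9.2) = 9.2/3.10
L = 2.9677 transactions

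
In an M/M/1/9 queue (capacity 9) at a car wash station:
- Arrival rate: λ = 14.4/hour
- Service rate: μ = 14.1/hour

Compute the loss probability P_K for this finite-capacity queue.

ρ = λ/μ = 14.4/14.1 = 1.02128
P₀ = (1-ρ)/(1-ρ^(K+1)) = (1-1.02128)/(1-1.02128^10) = -0.021280/-0.23438 = 0.09079
P_K = P₀×ρ^K = 0.09079 × 1.02128^9 = 0.09079 × 1.2087 = 0.1097
Blocking probability = 10.97%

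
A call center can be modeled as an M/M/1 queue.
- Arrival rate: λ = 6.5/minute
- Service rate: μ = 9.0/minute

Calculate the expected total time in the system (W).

First, compute utilization: ρ = λ/μ = 6.5/9.0 = 0.7222
For M/M/1: W = 1/(μ-λ)
W = 1/(9.0-6.5) = 1/2.50
W = 0.4000 minutes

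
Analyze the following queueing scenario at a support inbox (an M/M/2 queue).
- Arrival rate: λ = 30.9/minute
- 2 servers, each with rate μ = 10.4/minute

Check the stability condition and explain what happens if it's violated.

Stability requires ρ = λ/(cμ) < 1
ρ = 30.9/(2 × 10.4) = 30.9/20.80 = 1.4856
Since 1.4856 ≥ 1, the system is UNSTABLE.
Need c > λ/μ = 30.9/10.4 = 2.97.
Minimum servers needed: c = 3.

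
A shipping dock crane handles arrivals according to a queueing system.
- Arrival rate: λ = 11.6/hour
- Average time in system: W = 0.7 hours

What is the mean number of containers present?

Little's Law: L = λW
L = 11.6 × 0.7 = 8.1200 containers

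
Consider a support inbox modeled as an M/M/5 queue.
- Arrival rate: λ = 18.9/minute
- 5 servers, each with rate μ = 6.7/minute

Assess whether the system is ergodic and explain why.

Stability requires ρ = λ/(cμ) < 1
ρ = 18.9/(5 × 6.7) = 18.9/33.50 = 0.5642
Since 0.5642 < 1, the system is STABLE.
The servers are busy 56.42% of the time.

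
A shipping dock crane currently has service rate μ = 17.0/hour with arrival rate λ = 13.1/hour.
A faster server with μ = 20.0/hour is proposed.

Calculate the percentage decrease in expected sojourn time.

System 1: ρ₁ = 13.1/17.0 = 0.7706, W₁ = 1/(17.0-13.1) = 0.25641
System 2: ρ₂ = 13.1/20.0 = 0.6550, W₂ = 1/(20.0-13.1) = 0.14493
Improvement: (W₁-W₂)/W₁ = (0.25641-0.14493)/0.25641 = 43.48%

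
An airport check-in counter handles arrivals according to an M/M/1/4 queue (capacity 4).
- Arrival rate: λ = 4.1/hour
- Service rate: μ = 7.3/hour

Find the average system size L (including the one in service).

ρ = λ/μ = 4.1/7.3 = 0.56164
P₀ = (1-ρ)/(1-ρ^(K+1)) = (1-0.56164)/(1-0.56164^5) = 0.43836/0.94412 = 0.4643
P_K = P₀×ρ^K = 0.4643 × 0.56164^4 = 0.4643 × 0.09950 = 0.04620
L = ρ[1 - (K+1)ρ^K + Kρ^(K+1)] / [(1-ρ)(1-ρ^(K+1))]
L = 0.56164 × (1 - 5×0.09950 + 4×0.05588) / ((1 - 0.56164) × (1 - 0.05588)) = 0.9853 passengers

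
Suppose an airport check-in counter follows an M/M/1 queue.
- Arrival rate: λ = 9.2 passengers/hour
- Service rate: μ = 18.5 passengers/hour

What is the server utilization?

Server utilization: ρ = λ/μ
ρ = 9.2/18.5 = 0.4973
The server is busy 49.73% of the time.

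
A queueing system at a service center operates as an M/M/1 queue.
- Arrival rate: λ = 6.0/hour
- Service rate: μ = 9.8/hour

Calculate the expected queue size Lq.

ρ = λ/μ = 6.0/9.8 = 0.6122
For M/M/1: Lq = λ²/(μ(μ-λ))
Lq = 36.00/(9.8 × 3.80)
Lq = 0.9667 customers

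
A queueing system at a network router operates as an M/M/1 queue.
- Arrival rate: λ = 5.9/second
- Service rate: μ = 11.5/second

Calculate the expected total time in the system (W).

First, compute utilization: ρ = λ/μ = 5.9/11.5 = 0.5130
For M/M/1: W = 1/(μ-λ)
W = 1/(11.5-5.9) = 1/5.60
W = 0.1786 seconds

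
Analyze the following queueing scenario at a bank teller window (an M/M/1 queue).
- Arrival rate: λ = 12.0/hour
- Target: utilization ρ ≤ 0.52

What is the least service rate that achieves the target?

ρ = λ/μ, so μ = λ/ρ
μ ≥ 12.0/0.52 = 23.0769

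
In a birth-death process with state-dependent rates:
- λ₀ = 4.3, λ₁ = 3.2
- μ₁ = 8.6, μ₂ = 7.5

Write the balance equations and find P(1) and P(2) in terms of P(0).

Balance equations:
State 0: λ₀P₀ = μ₁P₁ → P₁ = (λ₀/μ₁)P₀ = (4.3/8.6)P₀ = 0.5000P₀
State 1: P₂ = (λ₀λ₁)/(μ₁μ₂)P₀ = (4.3×3.2)/(8.6×7.5)P₀ = 0.2133P₀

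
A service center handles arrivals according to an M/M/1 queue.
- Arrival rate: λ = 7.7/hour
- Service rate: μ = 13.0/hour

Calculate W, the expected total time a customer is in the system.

First, compute utilization: ρ = λ/μ = 7.7/13.0 = 0.5923
For M/M/1: W = 1/(μ-λ)
W = 1/(13.0-7.7) = 1/5.30
W = 0.1887 hours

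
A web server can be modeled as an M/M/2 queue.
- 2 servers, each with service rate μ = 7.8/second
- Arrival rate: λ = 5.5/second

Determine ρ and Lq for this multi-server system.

Traffic intensity: ρ = λ/(cμ) = 5.5/(2×7.8) = 0.3526
Since ρ = 0.3526 < 1, system is stable.
Offered load a = λ/μ = cρ = 5.5/7.8 = 0.7051
P₀ = [ Σₙ₌₀^1 aⁿ/n! + a^2/(2!(1-ρ)) ]⁻¹
Σ = a^0/0! + a^1/1! = 1.0000 + 0.7051 = 1.7051
a^2/(2!(1-ρ)) = 0.4972/(2 × 0.6474) = 0.3840
P₀ = 1/(1.7051 + 0.3840) = 0.4787
Lq = P₀·a^2·ρ / (2!(1-ρ)²) = 0.4787 × 0.4972 × 0.3526 / (2 × 0.4192) = 0.1001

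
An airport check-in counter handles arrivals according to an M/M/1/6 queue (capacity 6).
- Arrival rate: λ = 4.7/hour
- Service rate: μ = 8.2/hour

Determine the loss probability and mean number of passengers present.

ρ = λ/μ = 4.7/8.2 = 0.57317
P₀ = (1-ρ)/(1-ρ^(K+1)) = (1-0.57317)/(1-0.57317^7) = 0.42683/0.97968 = 0.4357
P_K = P₀×ρ^K = 0.4357 × 0.57317^6 = 0.4357 × 0.03546 = 0.01545
Blocking probability P_6 = 0.01545 (1.54%)
L = ρ[1 - (K+1)ρ^K + Kρ^(K+1)] / [(1-ρ)(1-ρ^(K+1))]
L = 0.57317 × (1 - 7×0.03546 + 6×0.02032) / ((1 - 0.57317) × (1 - 0.02032)) = 1.1976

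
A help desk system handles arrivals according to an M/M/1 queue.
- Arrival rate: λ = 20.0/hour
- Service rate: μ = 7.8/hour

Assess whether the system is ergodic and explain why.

Stability requires ρ = λ/(cμ) < 1
ρ = 20.0/(1 × 7.8) = 20.0/7.80 = 2.5641
Since 2.5641 ≥ 1, the system is UNSTABLE.
Queue grows without bound. Need μ > λ = 20.0.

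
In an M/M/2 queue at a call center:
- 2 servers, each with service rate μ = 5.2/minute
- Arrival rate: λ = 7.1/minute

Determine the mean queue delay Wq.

Traffic intensity: ρ = λ/(cμ) = 7.1/(2×5.2) = 0.6827
Since ρ = 0.6827 < 1, system is stable.
Offered load a = λ/μ = cρ = 7.1/5.2 = 1.3654
P₀ = [ Σₙ₌₀^1 aⁿ/n! + a^2/(2!(1-ρ)) ]⁻¹
Σ = a^0/0! + a^1/1! = 1.0000 + 1.3654 = 2.3654
a^2/(2!(1-ρ)) = 1.864275/(2 × 0.3173077) = 2.9376
P₀ = 1/(2.3654 + 2.9376) = 0.1886
Lq = P₀·a^2·ρ / (2!(1-ρ)²) = 0.188571 × 1.86428 × 0.682692 / (2 × 0.100684) = 1.1918
Wq = Lq/λ = 1.1918/7.1 = 0.1679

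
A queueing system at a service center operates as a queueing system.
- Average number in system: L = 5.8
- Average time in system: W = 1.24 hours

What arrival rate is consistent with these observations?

Little's Law: L = λW, so λ = L/W
λ = 5.8/1.24 = 4.6774 customers/hour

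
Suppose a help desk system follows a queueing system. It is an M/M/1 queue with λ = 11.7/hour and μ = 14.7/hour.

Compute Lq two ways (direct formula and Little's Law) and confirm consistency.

Method 1 (direct): Lq = λ²/(μ(μ-λ)) = 136.89/(14.7 × 3.00) = 3.1041

Method 2 (Little's Law):
W = 1/(μ-λ) = 1/3.00 = 0.333333
Wq = W - 1/μ = 0.333333 - 0.0680272 = 0.26531
Lq = λWq = 11.7 × 0.26531 = 3.1041 ✔ (matches Method 1)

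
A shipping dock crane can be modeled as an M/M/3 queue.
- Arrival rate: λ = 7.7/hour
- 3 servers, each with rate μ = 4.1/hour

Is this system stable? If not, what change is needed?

Stability requires ρ = λ/(cμ) < 1
ρ = 7.7/(3 × 4.1) = 7.7/12.30 = 0.6260
Since 0.6260 < 1, the system is STABLE.
The servers are busy 62.60% of the time.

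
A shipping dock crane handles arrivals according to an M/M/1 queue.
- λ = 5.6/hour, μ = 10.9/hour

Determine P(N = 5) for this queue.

ρ = λ/μ = 5.6/10.9 = 0.51376
P(n) = (1-ρ)ρⁿ
P(5) = (1-0.51376) × 0.51376^5
P(5) = 0.4862 × 0.03579
P(5) = 0.01740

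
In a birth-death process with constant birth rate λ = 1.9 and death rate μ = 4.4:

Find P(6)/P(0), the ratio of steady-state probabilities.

For constant rates: P(n)/P(0) = (λ/μ)^n
P(6)/P(0) = (1.9/4.4)^6 = 0.431818^6 = 0.006483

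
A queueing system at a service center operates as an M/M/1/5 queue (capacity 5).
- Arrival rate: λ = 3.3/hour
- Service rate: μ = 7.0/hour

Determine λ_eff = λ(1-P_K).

ρ = λ/μ = 3.3/7.0 = 0.47143
P₀ = (1-ρ)/(1-ρ^(K+1)) = (1-0.47143)/(1-0.47143^6) = 0.52857/0.98902 = 0.5344
P_K = P₀×ρ^K = 0.53444 × 0.47143^5 = 0.53444 × 0.023286 = 0.01244
λ_eff = λ(1-P_K) = 3.3 × (1 - 0.01244) = 3.3 × 0.98756 = 3.2589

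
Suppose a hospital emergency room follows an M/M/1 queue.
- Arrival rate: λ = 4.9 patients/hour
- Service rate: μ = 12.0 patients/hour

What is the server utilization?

Server utilization: ρ = λ/μ
ρ = 4.9/12.0 = 0.4083
The server is busy 40.83% of the time.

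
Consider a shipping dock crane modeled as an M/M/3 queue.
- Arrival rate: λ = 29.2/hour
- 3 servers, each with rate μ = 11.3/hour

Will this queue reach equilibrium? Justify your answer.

Stability requires ρ = λ/(cμ) < 1
ρ = 29.2/(3 × 11.3) = 29.2/33.90 = 0.8614
Since 0.8614 < 1, the system is STABLE.
The servers are busy 86.14% of the time.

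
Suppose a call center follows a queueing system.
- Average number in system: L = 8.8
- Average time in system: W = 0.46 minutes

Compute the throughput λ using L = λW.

Little's Law: L = λW, so λ = L/W
λ = 8.8/0.46 = 19.1304 calls/minute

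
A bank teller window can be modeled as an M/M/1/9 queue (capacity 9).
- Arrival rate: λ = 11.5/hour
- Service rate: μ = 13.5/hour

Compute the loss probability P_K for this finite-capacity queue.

ρ = λ/μ = 11.5/13.5 = 0.85185
P₀ = (1-ρ)/(1-ρ^(K+1)) = (1-0.85185)/(1-0.85185^10) = 0.1482/0.7988 = 0.1855
P_K = P₀×ρ^K = 0.18547 × 0.85185^9 = 0.18547 × 0.23619 = 0.04381
Blocking probability = 4.38%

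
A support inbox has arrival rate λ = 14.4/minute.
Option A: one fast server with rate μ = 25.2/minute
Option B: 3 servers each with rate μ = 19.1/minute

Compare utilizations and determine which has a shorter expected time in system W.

Option A: single server μ = 25.2 (M/M/1)
  ρ_A = 14.4/25.2 = 0.5714
  W_A = 1/(μ-λ) = 1/(25.2-14.4) = 1/10.80 = 0.09259

Option B: 3 servers μ = 19.1 (M/M/3)
  ρ_B = λ/(cμ) = 14.4/(3×19.1) = 0.2513
  Offered load a = λ/μ = cρ = 14.4/19.1 = 0.7539
  P₀ = [ Σₙ₌₀^2 aⁿ/n! + a^3/(3!(1-ρ)) ]⁻¹
  Σ = a^0/0! + a^1/1! + a^2/2! = 1.0000 + 0.7539 + 0.2842 = 2.0381
  a^3/(3!(1-ρ)) = 0.42854/(6 × 0.74869) = 0.09540
  P₀ = 1/(2.0381 + 0.09540) = 0.4687
  Lq = P₀·a^3·ρ / (3!(1-ρ)²) = 0.4687 × 0.4285 × 0.2513 / (6 × 0.5605) = 0.01501
  Wq_B = Lq/λ = 0.01501/14.4 = 0.001042
  W_B = Wq_B + 1/μ = 0.001042 + 0.05236 = 0.05340

Since W_B = 0.05340 < W_A = 0.09259, Option B (multiple servers) has the shorter time in system.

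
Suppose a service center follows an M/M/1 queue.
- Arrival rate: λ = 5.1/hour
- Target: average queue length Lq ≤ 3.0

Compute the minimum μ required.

For M/M/1: Lq = λ²/(μ(μ-λ))
Need Lq ≤ 3.0, i.e. μ(μ-λ) ≥ λ²/3.0
μ² - 5.1μ - 26.01/3.0 ≥ 0  →  μ² - 5.1μ - 8.6700 ≥ 0
Quadratic formula (positive root): μ = [λ + √(λ² + 4×8.6700)]/2
Discriminant: 26.01 + 4×8.6700 = 60.6900, √60.6900 = 7.7904
μ ≥ (5.1 + 7.7904)/2 = 6.4452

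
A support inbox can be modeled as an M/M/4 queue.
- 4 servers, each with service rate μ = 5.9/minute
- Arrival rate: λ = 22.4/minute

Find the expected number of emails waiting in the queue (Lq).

Traffic intensity: ρ = λ/(cμ) = 22.4/(4×5.9) = 0.9492
Since ρ = 0.9492 < 1, system is stable.
Offered load a = λ/μ = cρ = 22.4/5.9 = 3.7966
P₀ = [ Σₙ₌₀^3 aⁿ/n! + a^4/(4!(1-ρ)) ]⁻¹
Σ = a^0/0! + a^1/1! + a^2/2! + a^3/3! = 1.0000 + 3.7966 + 7.2071 + 9.1209 = 21.1246
a^4/(4!(1-ρ)) = 207.77057/(24 × 0.050847458) = 170.2564
P₀ = 1/(21.1246 + 170.2564) = 0.005225
Lq = P₀·a^4·ρ / (4!(1-ρ)²) = 0.005225178 × 207.7706 × 0.9491525 / (24 × 0.002585464) = 16.6062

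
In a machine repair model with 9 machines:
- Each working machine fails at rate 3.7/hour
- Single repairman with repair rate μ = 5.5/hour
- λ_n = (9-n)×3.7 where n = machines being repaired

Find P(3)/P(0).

P(3)/P(0) = ∏_{i=0}^{3-1} λ_i/μ_{i+1}
= (9-0)×3.7/5.5 × (9-1)×3.7/5.5 × (9-2)×3.7/5.5
= 153.4432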